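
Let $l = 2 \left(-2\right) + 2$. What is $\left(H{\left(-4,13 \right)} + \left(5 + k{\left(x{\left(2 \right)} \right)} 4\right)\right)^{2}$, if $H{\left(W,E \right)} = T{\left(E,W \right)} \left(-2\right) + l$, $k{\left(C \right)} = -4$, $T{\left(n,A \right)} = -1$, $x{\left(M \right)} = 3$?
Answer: $121$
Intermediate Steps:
$l = -2$ ($l = -4 + 2 = -2$)
$H{\left(W,E \right)} = 0$ ($H{\left(W,E \right)} = \left(-1\right) \left(-2\right) - 2 = 2 - 2 = 0$)
$\left(H{\left(-4,13 \right)} + \left(5 + k{\left(x{\left(2 \right)} \right)} 4\right)\right)^{2} = \left(0 + \left(5 - 16\right)\right)^{2} = \left(0 - 11\right)^{2} = \left(-11\right)^{2} = 121$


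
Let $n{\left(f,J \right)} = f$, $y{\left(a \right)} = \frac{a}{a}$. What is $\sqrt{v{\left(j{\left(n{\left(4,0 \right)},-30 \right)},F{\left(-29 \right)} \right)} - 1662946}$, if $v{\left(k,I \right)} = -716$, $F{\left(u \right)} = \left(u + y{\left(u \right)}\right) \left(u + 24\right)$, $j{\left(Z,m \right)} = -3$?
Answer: $i \sqrt{1663662} \approx 1289.8 i$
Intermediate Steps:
$y{\left(a \right)} = 1$
$F{\left(u \right)} = \left(1 + u\right) \left(24 + u\right)$ ($F{\left(u \right)} = \left(u + 1\right) \left(u + 24\right) = \left(1 + u\right) \left(24 + u\right)$)
$\sqrt{v{\left(j{\left(n{\left(4,0 \right)},-30 \right)},F{\left(-29 \right)} \right)} - 1662946} = \sqrt{-716 - 1662946} = \sqrt{-1663662} = i \sqrt{1663662}$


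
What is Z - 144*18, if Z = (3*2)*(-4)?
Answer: -2616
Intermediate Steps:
Z = -24 (Z = 6*(-4) = -24)
Z - 144*18 = -24 - 144*18 = -24 - 18*144 = -24 - 2592 = -2616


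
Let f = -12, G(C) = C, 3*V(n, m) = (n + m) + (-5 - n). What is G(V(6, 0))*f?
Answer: 20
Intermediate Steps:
V(n, m) = -5/3 + m/3 (V(n, m) = ((n + m) + (-5 - n))/3 = ((m + n) + (-5 - n))/3 = (-5 + m)/3 = -5/3 + m/3)
G(V(6, 0))*f = (-5/3 + (1/3)*0)*(-12) = (-5/3 + 0)*(-12) = -5/3*(-12) = 20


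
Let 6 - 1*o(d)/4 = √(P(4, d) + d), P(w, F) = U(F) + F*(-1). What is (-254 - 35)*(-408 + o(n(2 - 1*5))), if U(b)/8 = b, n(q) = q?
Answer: 110976 + 2312*I*√6 ≈ 1.1098e+5 + 5663.2*I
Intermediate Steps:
U(b) = 8*b
P(w, F) = 7*F (P(w, F) = 8*F + F*(-1) = 8*F - F = 7*F)
o(d) = 24 - 8*√2*√d (o(d) = 24 - 4*√(7*d + d) = 24 - 4*2*√2*√d = 24 - 8*√2*√d)
(-254 - 35)*(-408 + o(n(2 - 1*5))) = (-254 - 35)*(-408 + (24 - 8*√2*√(2 - 1*5))) = -289*(-408 + (24 - 8*√2*√(2 - 5))) = -289*(-408 + (24 - 8*√2*√(-3))) = -289*(-408 + (24 - 8*√2*I*√3)) = -289*(-408 + (24 - 8*I*√6)) = -289*(-384 - 8*I*√6) = 110976 + 2312*I*√6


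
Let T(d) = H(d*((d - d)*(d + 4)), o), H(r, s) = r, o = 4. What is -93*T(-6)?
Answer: 0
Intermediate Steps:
T(d) = 0 (T(d) = d*((d - d)*(d + 4)) = d*(0*(4 + d)) = d*0 = 0)
-93*T(-6) = -93*0 = 0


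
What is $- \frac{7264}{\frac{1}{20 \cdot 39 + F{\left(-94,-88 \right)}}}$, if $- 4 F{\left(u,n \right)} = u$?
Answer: $-5836624$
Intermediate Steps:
$F{\left(u,n \right)} = - \frac{u}{4}$
$- \frac{7264}{\frac{1}{20 \cdot 39 + F{\left(-94,-88 \right)}}} = - \frac{7264}{\frac{1}{20 \cdot 39 - - \frac{47}{2}}} = - \frac{7264}{\frac{1}{780 + \frac{47}{2}}} = - \frac{7264}{\frac{1}{\frac{1607}{2}}} = - \frac{7264}{\frac{2}{1607}} = \left(-7264\right) \frac{1607}{2} = -5836624$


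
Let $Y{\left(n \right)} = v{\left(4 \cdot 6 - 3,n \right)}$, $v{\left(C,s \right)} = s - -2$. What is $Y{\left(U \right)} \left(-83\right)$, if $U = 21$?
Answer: $-1909$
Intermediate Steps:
$v{\left(C,s \right)} = 2 + s$ ($v{\left(C,s \right)} = s + 2 = 2 + s$)
$Y{\left(n \right)} = 2 + n$
$Y{\left(U \right)} \left(-83\right) = \left(2 + 21\right) \left(-83\right) = 23 \left(-83\right) = -1909$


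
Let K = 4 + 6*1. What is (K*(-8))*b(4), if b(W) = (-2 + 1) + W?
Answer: -240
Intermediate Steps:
K = 10 (K = 4 + 6 = 10)
b(W) = -1 + W
(K*(-8))*b(4) = (10*(-8))*(-1 + 4) = -80*3 = -240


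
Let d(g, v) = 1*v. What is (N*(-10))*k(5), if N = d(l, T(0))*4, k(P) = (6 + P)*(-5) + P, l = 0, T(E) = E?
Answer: 0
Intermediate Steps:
d(g, v) = v
k(P) = -30 - 4*P (k(P) = (-30 - 5*P) + P = -30 - 4*P)
N = 0 (N = 0*4 = 0)
(N*(-10))*k(5) = (0*(-10))*(-30 - 4*5) = 0*(-30 - 20) = 0*(-50) = 0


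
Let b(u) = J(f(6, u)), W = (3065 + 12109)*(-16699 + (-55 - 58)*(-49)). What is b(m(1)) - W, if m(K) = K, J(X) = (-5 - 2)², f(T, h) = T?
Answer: 169372237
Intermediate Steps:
J(X) = 49 (J(X) = (-7)² = 49)
W = -169372188 (W = 15174*(-16699 - 113*(-49)) = 15174*(-16699 + 5537) = 15174*(-11162) = -169372188)
b(u) = 49
b(m(1)) - W = 49 - 1*(-169372188) = 49 + 169372188 = 169372237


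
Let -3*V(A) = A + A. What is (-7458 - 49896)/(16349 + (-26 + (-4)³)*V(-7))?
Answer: -57354/15929 ≈ -3.6006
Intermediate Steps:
V(A) = -2*A/3 (V(A) = -(A + A)/3 = -2*A/3)
(-7458 - 49896)/(16349 + (-26 + (-4)³)*V(-7)) = (-7458 - 49896)/(16349 + (-26 + (-4)³)*(-⅔*(-7))) = -57354/(16349 + (-26 - 64)*(14/3)) = -57354/(16349 - 90*14/3) = -57354/(16349 - 420) = -57354/15929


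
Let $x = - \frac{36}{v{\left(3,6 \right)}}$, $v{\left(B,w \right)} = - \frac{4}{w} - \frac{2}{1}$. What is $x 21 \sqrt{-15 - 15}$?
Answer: $\frac{567 i \sqrt{30}}{2} \approx 1552.8 i$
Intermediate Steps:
$v{\left(B,w \right)} = -2 - \frac{4}{w}$ ($v{\left(B,w \right)} = - \frac{4}{w} - 2 = -2 - \frac{4}{w}$)
$x = \frac{27}{2}$ ($x = - \frac{36}{-2 - \frac{4}{6}} = - \frac{36}{-2 - \frac{2}{3}} = - \frac{36}{- \frac{8}{3}} = \left(-36\right) \left(- \frac{3}{8}\right) = \frac{27}{2} \approx 13.5$)
$x 21 \sqrt{-15 - 15} = \frac{27}{2} \cdot 21 \sqrt{-15 - 15} = \frac{567 \sqrt{-30}}{2} = \frac{567 i \sqrt{30}}{2}$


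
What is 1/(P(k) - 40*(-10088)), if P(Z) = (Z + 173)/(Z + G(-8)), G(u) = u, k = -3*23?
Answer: 77/31070936 ≈ 2.4782e-6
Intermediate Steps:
k = -69
P(Z) = (173 + Z)/(-8 + Z) (P(Z) = (Z + 173)/(Z - 8) = (173 + Z)/(-8 + Z))
1/(P(k) - 40*(-10088)) = 1/((173 - 69)/(-8 - 69) - 40*(-10088)) = 1/(104/(-77) + 403520) = 1/(-1/77*104 + 403520) = 1/(-104/77 + 403520) = 1/(31070936/77) = 77/31070936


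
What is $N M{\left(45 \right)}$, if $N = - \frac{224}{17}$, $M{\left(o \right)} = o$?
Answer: $- \frac{10080}{17} \approx -592.94$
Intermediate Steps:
$N = - \frac{224}{17}$ ($N = \left(-224\right) \frac{1}{17} = - \frac{224}{17} \approx -13.176$)
$N M{\left(45 \right)} = \left(- \frac{224}{17}\right) 45 = - \frac{10080}{17}$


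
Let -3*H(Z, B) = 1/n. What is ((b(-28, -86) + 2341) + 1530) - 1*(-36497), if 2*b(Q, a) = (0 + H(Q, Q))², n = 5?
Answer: 18165601/450 ≈ 40368.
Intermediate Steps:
H(Z, B) = -1/15 (H(Z, B) = -⅓/5 = -⅓*⅕ = -1/15)
b(Q, a) = 1/450 (b(Q, a) = (0 - 1/15)²/2 = (-1/15)²/2 = (½)*(1/225) = 1/450)
((b(-28, -86) + 2341) + 1530) - 1*(-36497) = ((1/450 + 2341) + 1530) - 1*(-36497) = (1053451/450 + 1530) + 36497 = 1741951/450 + 36497 = 18165601/450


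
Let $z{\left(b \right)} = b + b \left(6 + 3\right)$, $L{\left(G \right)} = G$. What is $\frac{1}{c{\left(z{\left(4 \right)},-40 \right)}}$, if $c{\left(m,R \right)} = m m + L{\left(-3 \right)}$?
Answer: $\frac{1}{1597} \approx 0.00062617$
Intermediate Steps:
$z{\left(b \right)} = 10 b$ ($z{\left(b \right)} = b + b 9 = b + 9 b = 10 b$)
$c{\left(m,R \right)} = -3 + m^{2}$ ($c{\left(m,R \right)} = m m - 3 = m^{2} - 3 = -3 + m^{2}$)
$\frac{1}{c{\left(z{\left(4 \right)},-40 \right)}} = \frac{1}{-3 + \left(10 \cdot 4\right)^{2}} = \frac{1}{-3 + 40^{2}} = \frac{1}{-3 + 1600} = \frac{1}{1597}$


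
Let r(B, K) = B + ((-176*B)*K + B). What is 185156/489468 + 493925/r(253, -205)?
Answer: 21000028003/48567707034 ≈ 0.43239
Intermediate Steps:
r(B, K) = 2*B - 176*B*K (r(B, K) = B + (-176*B*K + B) = B + (B - 176*B*K) = 2*B - 176*B*K)
185156/489468 + 493925/r(253, -205) = 185156/489468 + 493925/((2*253*(1 - 88*(-205)))) = 185156*(1/489468) + 493925/((2*253*(1 + 18040))) = 46289/122367 + 493925/((2*253*18041)) = 46289/122367 + 493925/9128746 = 46289/122367 + 493925*(1/9128746) = 46289/122367 + 21475/396902 = 21000028003/48567707034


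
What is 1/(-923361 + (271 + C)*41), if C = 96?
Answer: -1/908314 ≈ -1.1009e-6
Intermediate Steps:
1/(-923361 + (271 + C)*41) = 1/(-923361 + (271 + 96)*41) = 1/(-923361 + 367*41) = 1/(-923361 + 15047) = 1/(-908314) = -1/908314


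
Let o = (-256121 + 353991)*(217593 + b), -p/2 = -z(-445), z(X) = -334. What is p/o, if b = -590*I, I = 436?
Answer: 334/1940125945 ≈ 1.7215e-7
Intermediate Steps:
b = -257240 (b = -590*436 = -257240)
p = -668 (p = -(-2)*(-334) = -2*334 = -668)
o = -3880251890 (o = (-256121 + 353991)*(217593 - 257240) = 97870*(-39647) = -3880251890)
p/o = -668/(-3880251890) = -668*(-1/3880251890) = 334/1940125945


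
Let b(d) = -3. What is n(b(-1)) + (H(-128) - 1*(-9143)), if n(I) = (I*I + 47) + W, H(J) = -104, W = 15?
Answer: 9110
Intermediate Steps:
n(I) = 62 + I² (n(I) = (I*I + 47) + 15 = (I² + 47) + 15 = (47 + I²) + 15 = 62 + I²)
n(b(-1)) + (H(-128) - 1*(-9143)) = (62 + (-3)²) + (-104 - 1*(-9143)) = (62 + 9) + (-104 + 9143) = 71 + 9039 = 9110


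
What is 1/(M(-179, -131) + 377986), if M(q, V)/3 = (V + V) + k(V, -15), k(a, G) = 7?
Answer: 1/377221 ≈ 2.6510e-6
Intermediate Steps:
M(q, V) = 21 + 6*V (M(q, V) = 3*((V + V) + 7) = 3*(2*V + 7) = 3*(7 + 2*V) = 21 + 6*V)
1/(M(-179, -131) + 377986) = 1/((21 + 6*(-131)) + 377986) = 1/((21 - 786) + 377986) = 1/(-765 + 377986) = 1/377221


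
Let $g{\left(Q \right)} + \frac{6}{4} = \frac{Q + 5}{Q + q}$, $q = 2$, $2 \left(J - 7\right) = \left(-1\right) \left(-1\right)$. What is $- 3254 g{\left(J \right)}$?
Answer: $\frac{11389}{19} \approx 599.42$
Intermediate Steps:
$J = \frac{15}{2}$ ($J = 7 + \frac{\left(-1\right) \left(-1\right)}{2} = 7 + \frac{1}{2} \cdot 1 = 7 + \frac{1}{2} = \frac{15}{2} \approx 7.5$)
$g{\left(Q \right)} = - \frac{3}{2} + \frac{5 + Q}{2 + Q}$ ($g{\left(Q \right)} = - \frac{3}{2} + \frac{Q + 5}{Q + 2} = - \frac{3}{2} + \frac{5 + Q}{2 + Q}$)
$- 3254 g{\left(J \right)} = - 3254 \frac{4 - \frac{15}{2}}{2 \left(2 + \frac{15}{2}\right)} = - 3254 \frac{4 - \frac{15}{2}}{2 \cdot \frac{19}{2}} = - 3254 \cdot \frac{1}{2} \cdot \frac{2}{19} \left(- \frac{7}{2}\right) = \left(-3254\right) \left(- \frac{7}{38}\right) = \frac{11389}{19}$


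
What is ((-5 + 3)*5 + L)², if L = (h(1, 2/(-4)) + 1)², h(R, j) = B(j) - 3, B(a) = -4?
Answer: 676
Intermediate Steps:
h(R, j) = -7 (h(R, j) = -4 - 3 = -7)
L = 36 (L = (-7 + 1)² = (-6)² = 36)
((-5 + 3)*5 + L)² = ((-5 + 3)*5 + 36)² = (-2*5 + 36)² = (-10 + 36)² = 26² = 676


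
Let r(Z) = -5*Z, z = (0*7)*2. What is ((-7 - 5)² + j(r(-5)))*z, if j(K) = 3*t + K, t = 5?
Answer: 0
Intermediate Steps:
z = 0 (z = 0*2 = 0)
j(K) = 15 + K (j(K) = 3*5 + K = 15 + K)
((-7 - 5)² + j(r(-5)))*z = ((-7 - 5)² + (15 - 5*(-5)))*0 = ((-12)² + (15 + 25))*0 = (144 + 40)*0 = 184*0 = 0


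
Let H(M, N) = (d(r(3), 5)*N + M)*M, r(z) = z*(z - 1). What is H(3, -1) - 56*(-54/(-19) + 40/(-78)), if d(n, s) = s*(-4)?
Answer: -45527/741 ≈ -61.440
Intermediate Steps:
r(z) = z*(-1 + z)
d(n, s) = -4*s
H(M, N) = M*(M - 20*N) (H(M, N) = ((-4*5)*N + M)*M = (-20*N + M)*M = (M - 20*N)*M = M*(M - 20*N))
H(3, -1) - 56*(-54/(-19) + 40/(-78)) = 3*(3 - 20*(-1)) - 56*(-54/(-19) + 40/(-78)) = 3*(3 + 20) - 56*(-54*(-1/19) + 40*(-1/78)) = 3*23 - 56*(54/19 - 20/39) = 69 - 56*1726/741 = 69 - 96656/741 = -45527/741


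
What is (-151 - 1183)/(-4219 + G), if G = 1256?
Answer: 1334/2963 ≈ 0.45022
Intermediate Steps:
(-151 - 1183)/(-4219 + G) = (-151 - 1183)/(-4219 + 1256) = -1334/(-2963) = -1334*(-1/2963) = 1334/2963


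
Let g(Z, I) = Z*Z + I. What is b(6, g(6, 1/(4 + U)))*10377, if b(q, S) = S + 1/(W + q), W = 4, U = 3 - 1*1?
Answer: 1881696/5 ≈ 3.7634e+5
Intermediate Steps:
U = 2 (U = 3 - 1 = 2)
g(Z, I) = I + Z**2 (g(Z, I) = Z**2 + I = I + Z**2)
b(q, S) = S + 1/(4 + q)
b(6, g(6, 1/(4 + U)))*10377 = ((1 + 4*(1/(4 + 2) + 6**2) + (1/(4 + 2) + 6**2)*6)/(4 + 6))*10377 = ((1 + 4*(1/6 + 36) + (1/6 + 36)*6)/10)*10377 = ((1 + 4*(217/6) + (217/6)*6)/10)*10377 = ((1 + 434/3 + 217)/10)*10377 = ((1/10)*(1088/3))*10377 = (544/15)*10377 = 1881696/5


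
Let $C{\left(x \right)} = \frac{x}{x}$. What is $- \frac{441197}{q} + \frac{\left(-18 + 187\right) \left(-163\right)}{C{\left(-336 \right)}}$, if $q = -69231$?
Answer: $- \frac{1906665160}{69231} \approx -27541.0$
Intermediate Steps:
$C{\left(x \right)} = 1$
$- \frac{441197}{q} + \frac{\left(-18 + 187\right) \left(-163\right)}{C{\left(-336 \right)}} = - \frac{441197}{-69231} + \frac{\left(-18 + 187\right) \left(-163\right)}{1} = \left(-441197\right) \left(- \frac{1}{69231}\right) + 169 \left(-163\right) 1 = \frac{441197}{69231} - 27547 = - \frac{1906665160}{69231}$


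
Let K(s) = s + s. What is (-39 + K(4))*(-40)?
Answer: 1240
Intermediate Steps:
K(s) = 2*s
(-39 + K(4))*(-40) = (-39 + 2*4)*(-40) = (-39 + 8)*(-40) = -31*(-40) = 1240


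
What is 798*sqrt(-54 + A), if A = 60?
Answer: 798*sqrt(6) ≈ 1954.7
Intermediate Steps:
798*sqrt(-54 + A) = 798*sqrt(-54 + 60) = 798*sqrt(6)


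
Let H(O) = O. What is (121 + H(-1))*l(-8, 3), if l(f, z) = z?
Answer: 360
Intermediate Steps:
(121 + H(-1))*l(-8, 3) = (121 - 1)*3 = 120*3 = 360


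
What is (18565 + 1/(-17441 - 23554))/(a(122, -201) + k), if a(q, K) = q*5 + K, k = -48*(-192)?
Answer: 761072174/394576875 ≈ 1.9288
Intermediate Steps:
k = 9216
a(q, K) = K + 5*q (a(q, K) = 5*q + K = K + 5*q)
(18565 + 1/(-17441 - 23554))/(a(122, -201) + k) = (18565 + 1/(-17441 - 23554))/((-201 + 5*122) + 9216) = (18565 + 1/(-40995))/((-201 + 610) + 9216) = (18565 - 1/40995)/(409 + 9216) = (761072174/40995)/9625 = (761072174/40995)*(1/9625) = 761072174/394576875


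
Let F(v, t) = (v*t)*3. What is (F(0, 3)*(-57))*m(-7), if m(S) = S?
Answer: 0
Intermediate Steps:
F(v, t) = 3*t*v (F(v, t) = (t*v)*3 = 3*t*v)
(F(0, 3)*(-57))*m(-7) = ((3*3*0)*(-57))*(-7) = (0*(-57))*(-7) = 0*(-7) = 0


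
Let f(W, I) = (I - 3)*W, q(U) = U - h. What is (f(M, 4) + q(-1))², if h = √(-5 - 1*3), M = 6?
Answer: 17 - 20*I*√2 ≈ 17.0 - 28.284*I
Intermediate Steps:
h = 2*I*√2 (h = √(-5 - 3) = √(-8) = 2*I*√2 ≈ 2.8284*I)
q(U) = U - 2*I*√2
f(W, I) = W*(-3 + I) (f(W, I) = (-3 + I)*W = W*(-3 + I))
(f(M, 4) + q(-1))² = (6*(-3 + 4) + (-1 - 2*I*√2))² = (6*1 + (-1 - 2*I*√2))² = (6 + (-1 - 2*I*√2))² = (5 - 2*I*√2)²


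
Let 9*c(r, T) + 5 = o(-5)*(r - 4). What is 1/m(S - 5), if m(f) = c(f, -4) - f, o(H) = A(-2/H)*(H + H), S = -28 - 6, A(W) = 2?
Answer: 1/134 ≈ 0.0074627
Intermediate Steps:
S = -34
o(H) = 4*H (o(H) = 2*(H + H) = 2*(2*H) = 4*H)
c(r, T) = 25/3 - 20*r/9 (c(r, T) = -5/9 + ((4*(-5))*(r - 4))/9 = -5/9 + (-20*(-4 + r))/9 = -5/9 + (80 - 20*r)/9 = -5/9 + (80/9 - 20*r/9) = 25/3 - 20*r/9)
m(f) = 25/3 - 29*f/9 (m(f) = (25/3 - 20*f/9) - f = 25/3 - 29*f/9)
1/m(S - 5) = 1/(25/3 - 29*(-34 - 5)/9) = 1/(25/3 - 29/9*(-39)) = 1/(25/3 + 377/3) = 1/134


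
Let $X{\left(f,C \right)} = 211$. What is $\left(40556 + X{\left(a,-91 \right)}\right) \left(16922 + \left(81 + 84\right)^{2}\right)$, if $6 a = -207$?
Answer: $1799740749$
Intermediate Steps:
$a = - \frac{69}{2}$ ($a = \frac{1}{6} \left(-207\right) = - \frac{69}{2} \approx -34.5$)
$\left(40556 + X{\left(a,-91 \right)}\right) \left(16922 + \left(81 + 84\right)^{2}\right) = \left(40556 + 211\right) \left(16922 + \left(81 + 84\right)^{2}\right) = 40767 \left(16922 + 165^{2}\right) = 40767 \left(16922 + 27225\right) = 40767 \cdot 44147 = 1799740749$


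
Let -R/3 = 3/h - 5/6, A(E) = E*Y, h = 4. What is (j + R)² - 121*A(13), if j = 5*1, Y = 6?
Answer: -150567/16 ≈ -9410.4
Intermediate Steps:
A(E) = 6*E (A(E) = E*6 = 6*E)
j = 5
R = ¼ (R = -3*(3/4 - 5/6) = -3*(3*(¼) - 5*⅙) = -3*(¾ - ⅚) = -3*(-1/12) = ¼ ≈ 0.25000)
(j + R)² - 121*A(13) = (5 + ¼)² - 726*13 = (21/4)² - 121*78 = 441/16 - 9438 = -150567/16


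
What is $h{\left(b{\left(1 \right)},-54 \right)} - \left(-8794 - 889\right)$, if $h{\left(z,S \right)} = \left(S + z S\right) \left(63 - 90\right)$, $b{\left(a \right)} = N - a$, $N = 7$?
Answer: $19889$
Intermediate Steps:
$b{\left(a \right)} = 7 - a$
$h{\left(z,S \right)} = - 27 S - 27 S z$ ($h{\left(z,S \right)} = \left(S + S z\right) \left(-27\right) = - 27 S - 27 S z$)
$h{\left(b{\left(1 \right)},-54 \right)} - \left(-8794 - 889\right) = \left(-27\right) \left(-54\right) \left(1 + \left(7 - 1\right)\right) - \left(-8794 - 889\right) = \left(-27\right) \left(-54\right) \left(1 + \left(7 - 1\right)\right) - -9683 = \left(-27\right) \left(-54\right) \left(1 + 6\right) + 9683 = \left(-27\right) \left(-54\right) 7 + 9683 = 10206 + 9683 = 19889$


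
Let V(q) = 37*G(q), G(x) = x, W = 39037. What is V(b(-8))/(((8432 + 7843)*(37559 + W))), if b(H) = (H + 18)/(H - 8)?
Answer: -37/1994559840 ≈ -1.8550e-8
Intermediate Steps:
b(H) = (18 + H)/(-8 + H)
V(q) = 37*q
V(b(-8))/(((8432 + 7843)*(37559 + W))) = (37*((18 - 8)/(-8 - 8)))/(((8432 + 7843)*(37559 + 39037))) = (37*(10/(-16)))/((16275*76596)) = (37*(-1/16*10))/1246599900 = (37*(-5/8))*(1/1246599900) = -185/8*1/1246599900 = -37/1994559840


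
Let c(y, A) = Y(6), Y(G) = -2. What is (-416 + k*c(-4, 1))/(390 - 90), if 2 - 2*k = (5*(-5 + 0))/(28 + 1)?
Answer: -4049/2900 ≈ -1.3962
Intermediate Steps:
c(y, A) = -2
k = 83/58 (k = 1 - 5*(-5 + 0)/(2*(28 + 1)) = 1 - 5*(-5)/(2*29) = 1 - (-25)/(2*29) = 1 - ½*(-25/29) = 1 + 25/58 = 83/58 ≈ 1.4310)
(-416 + k*c(-4, 1))/(390 - 90) = (-416 + (83/58)*(-2))/(390 - 90) = (-416 - 83/29)/300 = -12147/29*1/300 = -4049/2900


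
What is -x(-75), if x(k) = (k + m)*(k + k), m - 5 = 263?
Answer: 28950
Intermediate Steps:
m = 268 (m = 5 + 263 = 268)
x(k) = 2*k*(268 + k) (x(k) = (k + 268)*(k + k) = (268 + k)*(2*k) = 2*k*(268 + k))
-x(-75) = -2*(-75)*(268 - 75) = -2*(-75)*193 = -1*(-28950) = 28950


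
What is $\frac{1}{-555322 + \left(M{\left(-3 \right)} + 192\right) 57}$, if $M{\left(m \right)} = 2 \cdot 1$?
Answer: $- \frac{1}{544264} \approx -1.8373 \cdot 10^{-6}$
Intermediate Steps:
$M{\left(m \right)} = 2$
$\frac{1}{-555322 + \left(M{\left(-3 \right)} + 192\right) 57} = \frac{1}{-555322 + \left(2 + 192\right) 57} = \frac{1}{-555322 + 194 \cdot 57} = \frac{1}{-555322 + 11058} = \frac{1}{-544264} = - \frac{1}{544264}$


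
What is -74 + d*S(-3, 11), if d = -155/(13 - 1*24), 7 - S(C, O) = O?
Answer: -1434/11 ≈ -130.36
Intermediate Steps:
S(C, O) = 7 - O
d = 155/11 (d = -155/(13 - 24) = -155/(-11) = -155*(-1/11) = 155/11 ≈ 14.091)
-74 + d*S(-3, 11) = -74 + 155*(7 - 1*11)/11 = -74 + 155*(7 - 11)/11 = -74 + (155/11)*(-4) = -74 - 620/11 = -1434/11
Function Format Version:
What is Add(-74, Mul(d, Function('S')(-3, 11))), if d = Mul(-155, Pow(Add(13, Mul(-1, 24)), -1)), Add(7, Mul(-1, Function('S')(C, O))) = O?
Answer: Rational(-1434, 11) ≈ -130.36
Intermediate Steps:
Function('S')(C, O) = Add(7, Mul(-1, O))
d = Rational(155, 11) (d = Mul(-155, Pow(Add(13, -24), -1)) = Mul(-155, Pow(-11, -1)) = Mul(-155, Rational(-1, 11)) = Rational(155, 11) ≈ 14.091)
Add(-74, Mul(d, Function('S')(-3, 11))) = Add(-74, Mul(Rational(155, 11), Add(7, Mul(-1, 11)))) = Add(-74, Mul(Rational(155, 11), Add(7, -11))) = Add(-74, Mul(Rational(155, 11), -4)) = Add(-74, Rational(-620, 11)) = Rational(-1434, 11)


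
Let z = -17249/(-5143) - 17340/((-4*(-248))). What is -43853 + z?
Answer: -55950939945/1275464 ≈ -43867.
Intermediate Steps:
z = -18017153/1275464 (z = -17249*(-1/5143) - 17340/992 = 17249/5143 - 17340*1/992 = 17249/5143 - 4335/248 = -18017153/1275464 ≈ -14.126)
-43853 + z = -43853 - 18017153/1275464 = -55950939945/1275464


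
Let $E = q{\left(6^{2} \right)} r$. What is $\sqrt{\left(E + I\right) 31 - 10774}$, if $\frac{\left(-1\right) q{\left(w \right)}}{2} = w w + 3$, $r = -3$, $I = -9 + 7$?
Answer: $3 \sqrt{25642} \approx 480.39$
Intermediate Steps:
$I = -2$
$q{\left(w \right)} = -6 - 2 w^{2}$ ($q{\left(w \right)} = - 2 \left(w w + 3\right) = - 2 \left(w^{2} + 3\right) = - 2 \left(3 + w^{2}\right) = -6 - 2 w^{2}$)
$E = 7794$ ($E = \left(-6 - 2 \left(6^{2}\right)^{2}\right) \left(-3\right) = \left(-6 - 2 \cdot 36^{2}\right) \left(-3\right) = \left(-6 - 2592\right) \left(-3\right) = \left(-2598\right) \left(-3\right) = 7794$)
$\sqrt{\left(E + I\right) 31 - 10774} = \sqrt{\left(7794 - 2\right) 31 - 10774} = \sqrt{7792 \cdot 31 - 10774} = \sqrt{241552 - 10774} = \sqrt{230778} = 3 \sqrt{25642}$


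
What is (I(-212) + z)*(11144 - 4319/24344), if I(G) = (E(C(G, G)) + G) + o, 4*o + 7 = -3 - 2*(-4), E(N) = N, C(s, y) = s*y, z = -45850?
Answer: -606865030429/48688 ≈ -1.2464e+7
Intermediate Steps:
o = -½ (o = -7/4 + (-3 - 2*(-4))/4 = -7/4 + (-3 + 8)/4 = -7/4 + (¼)*5 = -7/4 + 5/4 = -½ ≈ -0.50000)
I(G) = -½ + G + G² (I(G) = (G*G + G) - ½ = (G² + G) - ½ = (G + G²) - ½ = -½ + G + G²)
(I(-212) + z)*(11144 - 4319/24344) = ((-½ - 212 + (-212)²) - 45850)*(11144 - 4319/24344) = ((-½ - 212 + 44944) - 45850)*(11144 - 4319*1/24344) = (89463/2 - 45850)*(11144 - 4319/24344) = -2237/2*271285217/24344 = -606865030429/48688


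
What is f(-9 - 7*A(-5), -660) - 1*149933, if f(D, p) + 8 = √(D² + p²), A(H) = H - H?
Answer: -149941 + 3*√48409 ≈ -1.4928e+5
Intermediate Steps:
A(H) = 0
f(D, p) = -8 + √(D² + p²)
f(-9 - 7*A(-5), -660) - 1*149933 = (-8 + √((-9 - 7*0)² + (-660)²)) - 1*149933 = (-8 + √((-9 + 0)² + 435600)) - 149933 = (-8 + √((-9)² + 435600)) - 149933 = (-8 + √(81 + 435600)) - 149933 = (-8 + √435681) - 149933 = (-8 + 3*√48409) - 149933 = -149941 + 3*√48409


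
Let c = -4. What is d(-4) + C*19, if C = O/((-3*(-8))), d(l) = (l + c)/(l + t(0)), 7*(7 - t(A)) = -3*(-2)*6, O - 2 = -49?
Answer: -1339/40 ≈ -33.475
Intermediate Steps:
O = -47 (O = 2 - 49 = -47)
t(A) = 13/7 (t(A) = 7 - (-3*(-2))*6/7 = 7 - 6*6/7 = 7 - 1/7*36 = 7 - 36/7 = 13/7)
d(l) = (-4 + l)/(13/7 + l) (d(l) = (l - 4)/(l + 13/7) = (-4 + l)/(13/7 + l))
C = -47/24 (C = -47/((-3*(-8))) = -47/24 ≈ -1.9583)
d(-4) + C*19 = 7*(-4 - 4)/(13 + 7*(-4)) - 47/24*19 = 7*(-8)/(13 - 28) - 893/24 = 7*(-8)/(-15) - 893/24 = 7*(-1/15)*(-8) - 893/24 = 56/15 - 893/24 = -1339/40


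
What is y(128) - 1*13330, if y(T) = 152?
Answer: -13178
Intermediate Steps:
y(128) - 1*13330 = 152 - 1*13330 = 152 - 13330 = -13178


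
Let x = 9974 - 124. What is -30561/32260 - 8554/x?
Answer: -57697789/31776100 ≈ -1.8158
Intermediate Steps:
x = 9850
-30561/32260 - 8554/x = -30561/32260 - 8554/9850 = -30561*1/32260 - 8554*1/9850 = -30561/32260 - 4277/4925 = -57697789/31776100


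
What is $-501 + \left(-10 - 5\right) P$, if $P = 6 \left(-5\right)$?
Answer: $-51$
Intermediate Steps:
$P = -30$
$-501 + \left(-10 - 5\right) P = -501 + \left(-10 - 5\right) \left(-30\right) = -501 - -450 = -501 + 450 = -51$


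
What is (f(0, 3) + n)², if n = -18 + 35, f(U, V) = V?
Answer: 400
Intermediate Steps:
n = 17
(f(0, 3) + n)² = (3 + 17)² = 20² = 400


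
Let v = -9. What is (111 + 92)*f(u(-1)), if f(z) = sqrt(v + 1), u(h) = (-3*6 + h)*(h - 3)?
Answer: 406*I*sqrt(2) ≈ 574.17*I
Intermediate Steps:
u(h) = (-18 + h)*(-3 + h)
f(z) = 2*I*sqrt(2) (f(z) = sqrt(-9 + 1) = sqrt(-8) = 2*I*sqrt(2))
(111 + 92)*f(u(-1)) = (111 + 92)*(2*I*sqrt(2)) = 203*(2*I*sqrt(2)) = 406*I*sqrt(2)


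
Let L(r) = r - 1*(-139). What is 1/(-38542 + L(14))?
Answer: -1/38389 ≈ -2.6049e-5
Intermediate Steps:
L(r) = 139 + r (L(r) = r + 139 = 139 + r)
1/(-38542 + L(14)) = 1/(-38542 + (139 + 14)) = 1/(-38542 + 153) = 1/(-38389) = -1/38389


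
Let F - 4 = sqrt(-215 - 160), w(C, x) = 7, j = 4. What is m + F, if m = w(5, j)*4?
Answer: 32 + 5*I*sqrt(15) ≈ 32.0 + 19.365*I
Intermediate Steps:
F = 4 + 5*I*sqrt(15) (F = 4 + sqrt(-215 - 160) = 4 + sqrt(-375) = 4 + 5*I*sqrt(15) ≈ 4.0 + 19.365*I)
m = 28 (m = 7*4 = 28)
m + F = 28 + (4 + 5*I*sqrt(15)) = 32 + 5*I*sqrt(15)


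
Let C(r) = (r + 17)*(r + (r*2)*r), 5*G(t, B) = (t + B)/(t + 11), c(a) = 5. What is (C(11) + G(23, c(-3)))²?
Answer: 362589439716/7225 ≈ 5.0185e+7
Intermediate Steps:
G(t, B) = (B + t)/(5*(11 + t)) (G(t, B) = ((t + B)/(t + 11))/5 = ((B + t)/(11 + t))/5 = (B + t)/(5*(11 + t)))
C(r) = (17 + r)*(r + 2*r²) (C(r) = (17 + r)*(r + (2*r)*r) = (17 + r)*(r + 2*r²))
(C(11) + G(23, c(-3)))² = (11*(17 + 2*11² + 35*11) + (5 + 23)/(5*(11 + 23)))² = (11*(17 + 2*121 + 385) + (⅕)*28/34)² = (11*(17 + 242 + 385) + (⅕)*(1/34)*28)² = (11*644 + 14/85)² = (7084 + 14/85)² = (602154/85)² = 362589439716/7225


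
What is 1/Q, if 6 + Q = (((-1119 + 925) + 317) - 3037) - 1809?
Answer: -1/4729 ≈ -0.00021146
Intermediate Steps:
Q = -4729 (Q = -6 + ((((-1119 + 925) + 317) - 3037) - 1809) = -6 + (((-194 + 317) - 3037) - 1809) = -6 + ((123 - 3037) - 1809) = -6 + (-2914 - 1809) = -6 - 4723 = -4729)
1/Q = 1/(-4729) = -1/4729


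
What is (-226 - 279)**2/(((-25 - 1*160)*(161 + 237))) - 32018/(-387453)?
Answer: -96937403/28671522 ≈ -3.3810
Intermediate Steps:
(-226 - 279)**2/(((-25 - 1*160)*(161 + 237))) - 32018/(-387453) = (-505)**2/(((-25 - 160)*398)) - 32018*(-1/387453) = 255025/((-185*398)) + 32018/387453 = 255025/(-73630) + 32018/387453 = 255025*(-1/73630) + 32018/387453 = -51005/14726 + 32018/387453 = -96937403/28671522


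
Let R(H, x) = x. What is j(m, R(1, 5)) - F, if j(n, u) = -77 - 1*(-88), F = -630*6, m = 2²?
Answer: 3791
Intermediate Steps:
m = 4
F = -3780
j(n, u) = 11 (j(n, u) = -77 + 88 = 11)
j(m, R(1, 5)) - F = 11 - 1*(-3780) = 11 + 3780 = 3791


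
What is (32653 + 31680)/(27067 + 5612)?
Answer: 64333/32679 ≈ 1.9686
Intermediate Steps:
(32653 + 31680)/(27067 + 5612) = 64333/32679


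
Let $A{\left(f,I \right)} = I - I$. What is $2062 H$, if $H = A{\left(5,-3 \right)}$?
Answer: $0$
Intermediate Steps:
$A{\left(f,I \right)} = 0$
$H = 0$
$2062 H = 2062 \cdot 0 = 0$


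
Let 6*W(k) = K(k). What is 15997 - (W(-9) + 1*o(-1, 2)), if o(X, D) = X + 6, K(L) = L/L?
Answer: 95951/6 ≈ 15992.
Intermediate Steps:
K(L) = 1
W(k) = ⅙ (W(k) = (⅙)*1 = ⅙)
o(X, D) = 6 + X
15997 - (W(-9) + 1*o(-1, 2)) = 15997 - (⅙ + 1*(6 - 1)) = 15997 - (⅙ + 1*5) = 15997 - (⅙ + 5) = 15997 - 1*31/6 = 15997 - 31/6 = 95951/6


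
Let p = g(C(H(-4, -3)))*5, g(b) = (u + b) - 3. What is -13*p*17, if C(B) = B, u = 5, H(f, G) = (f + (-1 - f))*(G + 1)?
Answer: -4420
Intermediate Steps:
H(f, G) = -1 - G (H(f, G) = -(1 + G) = -1 - G)
g(b) = 2 + b (g(b) = (5 + b) - 3 = 2 + b)
p = 20 (p = (2 + (-1 - 1*(-3)))*5 = (2 + (-1 + 3))*5 = (2 + 2)*5 = 4*5 = 20)
-13*p*17 = -13*20*17 = -260*17 = -4420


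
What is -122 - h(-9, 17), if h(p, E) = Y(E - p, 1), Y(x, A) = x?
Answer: -148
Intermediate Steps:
h(p, E) = E - p
-122 - h(-9, 17) = -122 - (17 - 1*(-9)) = -122 - (17 + 9) = -122 - 1*26 = -122 - 26 = -148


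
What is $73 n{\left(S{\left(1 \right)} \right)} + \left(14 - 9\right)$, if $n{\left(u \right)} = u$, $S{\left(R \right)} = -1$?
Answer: $-68$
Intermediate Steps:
$73 n{\left(S{\left(1 \right)} \right)} + \left(14 - 9\right) = 73 \left(-1\right) + \left(14 - 9\right) = -73 + \left(14 - 9\right) = -73 + 5 = -68$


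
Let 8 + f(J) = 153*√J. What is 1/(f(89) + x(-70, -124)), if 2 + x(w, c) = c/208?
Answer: 28652/5633212703 + 413712*√89/5633212703 ≈ 0.00069793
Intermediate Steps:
f(J) = -8 + 153*√J
x(w, c) = -2 + c/208
1/(f(89) + x(-70, -124)) = 1/((-8 + 153*√89) + (-2 + (1/208)*(-124))) = 1/((-8 + 153*√89) + (-2 - 31/52)) = 1/((-8 + 153*√89) - 135/52) = 1/(-551/52 + 153*√89)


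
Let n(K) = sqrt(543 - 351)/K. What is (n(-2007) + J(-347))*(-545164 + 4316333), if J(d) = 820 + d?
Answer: 1783762937 - 30169352*sqrt(3)/2007 ≈ 1.7837e+9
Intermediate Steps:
n(K) = 8*sqrt(3)/K (n(K) = sqrt(192)/K = (8*sqrt(3))/K = 8*sqrt(3)/K)
(n(-2007) + J(-347))*(-545164 + 4316333) = (8*sqrt(3)/(-2007) + (820 - 347))*(-545164 + 4316333) = (8*sqrt(3)*(-1/2007) + 473)*3771169 = (-8*sqrt(3)/2007 + 473)*3771169 = (473 - 8*sqrt(3)/2007)*3771169 = 1783762937 - 30169352*sqrt(3)/2007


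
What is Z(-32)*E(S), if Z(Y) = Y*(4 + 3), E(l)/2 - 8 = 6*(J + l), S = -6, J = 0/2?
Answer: 12544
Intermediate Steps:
J = 0 (J = 0*(½) = 0)
E(l) = 16 + 12*l (E(l) = 16 + 2*(6*(0 + l)) = 16 + 2*(6*l) = 16 + 12*l)
Z(Y) = 7*Y (Z(Y) = Y*7 = 7*Y)
Z(-32)*E(S) = (7*(-32))*(16 + 12*(-6)) = -224*(16 - 72) = -224*(-56) = 12544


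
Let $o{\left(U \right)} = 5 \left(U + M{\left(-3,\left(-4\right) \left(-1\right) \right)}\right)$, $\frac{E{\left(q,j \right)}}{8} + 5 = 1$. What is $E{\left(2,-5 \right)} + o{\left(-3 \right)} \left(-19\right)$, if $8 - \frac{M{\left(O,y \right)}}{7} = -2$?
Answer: $-6397$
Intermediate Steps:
$M{\left(O,y \right)} = 70$ ($M{\left(O,y \right)} = 56 - -14 = 56 + 14 = 70$)
$E{\left(q,j \right)} = -32$ ($E{\left(q,j \right)} = -40 + 8 \cdot 1 = -40 + 8 = -32$)
$o{\left(U \right)} = 350 + 5 U$ ($o{\left(U \right)} = 5 \left(U + 70\right) = 5 \left(70 + U\right) = 350 + 5 U$)
$E{\left(2,-5 \right)} + o{\left(-3 \right)} \left(-19\right) = -32 + \left(350 + 5 \left(-3\right)\right) \left(-19\right) = -32 + \left(350 - 15\right) \left(-19\right) = -32 + 335 \left(-19\right) = -32 - 6365 = -6397$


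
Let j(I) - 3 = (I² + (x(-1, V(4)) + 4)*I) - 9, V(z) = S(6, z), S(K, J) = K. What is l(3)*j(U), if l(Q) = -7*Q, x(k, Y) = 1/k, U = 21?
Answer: -10458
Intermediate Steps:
V(z) = 6
x(k, Y) = 1/k
j(I) = -6 + I² + 3*I (j(I) = 3 + ((I² + (1/(-1) + 4)*I) - 9) = 3 + ((I² + (-1 + 4)*I) - 9) = 3 + ((I² + 3*I) - 9) = 3 + (-9 + I² + 3*I) = -6 + I² + 3*I)
l(3)*j(U) = (-7*3)*(-6 + 21² + 3*21) = -21*(-6 + 441 + 63) = -21*498 = -10458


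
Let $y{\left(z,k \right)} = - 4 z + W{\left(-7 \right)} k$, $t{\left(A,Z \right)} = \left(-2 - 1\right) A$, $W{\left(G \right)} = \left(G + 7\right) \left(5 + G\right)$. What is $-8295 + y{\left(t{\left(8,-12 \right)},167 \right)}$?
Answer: $-8199$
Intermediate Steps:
$W{\left(G \right)} = \left(5 + G\right) \left(7 + G\right)$ ($W{\left(G \right)} = \left(7 + G\right) \left(5 + G\right) = \left(5 + G\right) \left(7 + G\right)$)
$t{\left(A,Z \right)} = - 3 A$
$y{\left(z,k \right)} = - 4 z$ ($y{\left(z,k \right)} = - 4 z + \left(35 + \left(-7\right)^{2} + 12 \left(-7\right)\right) k = - 4 z + \left(35 + 49 - 84\right) k = - 4 z + 0 k = - 4 z + 0 = - 4 z$)
$-8295 + y{\left(t{\left(8,-12 \right)},167 \right)} = -8295 - 4 \left(\left(-3\right) 8\right) = -8295 - -96 = -8295 + 96 = -8199$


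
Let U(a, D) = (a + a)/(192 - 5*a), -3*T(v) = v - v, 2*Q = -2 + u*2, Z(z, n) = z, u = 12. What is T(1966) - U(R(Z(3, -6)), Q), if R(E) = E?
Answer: -2/59 ≈ -0.033898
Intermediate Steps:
Q = 11 (Q = (-2 + 12*2)/2 = (-2 + 24)/2 = (1/2)*22 = 11)
T(v) = 0 (T(v) = -(v - v)/3 = -1/3*0 = 0)
U(a, D) = 2*a/(192 - 5*a) (U(a, D) = (2*a)/(192 - 5*a) = 2*a/(192 - 5*a))
T(1966) - U(R(Z(3, -6)), Q) = 0 - (-2)*3/(-192 + 5*3) = 0 - (-2)*3/(-192 + 15) = 0 - (-2)*3/(-177) = 0 - (-2)*3*(-1)/177 = 0 - 1*2/59 = 0 - 2/59 = -2/59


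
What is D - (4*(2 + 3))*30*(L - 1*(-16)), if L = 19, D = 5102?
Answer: -15898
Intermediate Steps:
D - (4*(2 + 3))*30*(L - 1*(-16)) = 5102 - (4*(2 + 3))*30*(19 - 1*(-16)) = 5102 - (4*5)*30*(19 + 16) = 5102 - 20*30*35 = 5102 - 600*35 = 5102 - 1*21000 = 5102 - 21000 = -15898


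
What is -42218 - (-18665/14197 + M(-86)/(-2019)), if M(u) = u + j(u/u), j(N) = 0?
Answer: -1210089438281/28663743 ≈ -42217.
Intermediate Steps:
M(u) = u (M(u) = u + 0 = u)
-42218 - (-18665/14197 + M(-86)/(-2019)) = -42218 - (-18665/14197 - 86/(-2019)) = -42218 - (-18665*1/14197 - 86*(-1/2019)) = -42218 - (-18665/14197 + 86/2019) = -42218 - 1*(-36463693/28663743) = -42218 + 36463693/28663743 = -1210089438281/28663743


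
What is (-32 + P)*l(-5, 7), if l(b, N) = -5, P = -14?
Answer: 230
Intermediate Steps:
(-32 + P)*l(-5, 7) = (-32 - 14)*(-5) = -46*(-5) = 230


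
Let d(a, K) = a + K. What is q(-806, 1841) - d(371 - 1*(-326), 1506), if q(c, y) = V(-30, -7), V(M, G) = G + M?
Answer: -2240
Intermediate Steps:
q(c, y) = -37 (q(c, y) = -7 - 30 = -37)
d(a, K) = K + a
q(-806, 1841) - d(371 - 1*(-326), 1506) = -37 - (1506 + (371 - 1*(-326))) = -37 - (1506 + (371 + 326)) = -37 - (1506 + 697) = -37 - 1*2203 = -37 - 2203 = -2240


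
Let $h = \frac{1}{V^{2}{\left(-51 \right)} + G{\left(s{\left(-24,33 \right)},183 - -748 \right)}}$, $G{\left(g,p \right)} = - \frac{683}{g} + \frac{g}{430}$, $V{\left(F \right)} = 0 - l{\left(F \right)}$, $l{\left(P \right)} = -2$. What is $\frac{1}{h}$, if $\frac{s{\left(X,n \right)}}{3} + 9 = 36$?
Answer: $- \frac{147809}{34830} \approx -4.2437$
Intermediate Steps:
$V{\left(F \right)} = 2$ ($V{\left(F \right)} = 0 - -2 = 0 + 2 = 2$)
$s{\left(X,n \right)} = 81$ ($s{\left(X,n \right)} = -27 + 3 \cdot 36 = -27 + 108 = 81$)
$G{\left(g,p \right)} = - \frac{683}{g} + \frac{g}{430}$ ($G{\left(g,p \right)} = - \frac{683}{g} + g \frac{1}{430} = - \frac{683}{g} + \frac{g}{430}$)
$h = - \frac{34830}{147809}$ ($h = \frac{1}{2^{2} + \left(- \frac{683}{81} + \frac{1}{430} \cdot 81\right)} = \frac{1}{4 + \left(\left(-683\right) \frac{1}{81} + \frac{81}{430}\right)} = \frac{1}{4 + \left(- \frac{683}{81} + \frac{81}{430}\right)} = \frac{1}{4 - \frac{287129}{34830}} = \frac{1}{- \frac{147809}{34830}} = - \frac{34830}{147809} \approx -0.23564$)
$\frac{1}{h} = \frac{1}{- \frac{34830}{147809}} = - \frac{147809}{34830}$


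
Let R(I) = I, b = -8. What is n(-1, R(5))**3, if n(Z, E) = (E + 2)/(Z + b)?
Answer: -343/729 ≈ -0.47051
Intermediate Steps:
n(Z, E) = (2 + E)/(-8 + Z) (n(Z, E) = (E + 2)/(Z - 8) = (2 + E)/(-8 + Z))
n(-1, R(5))**3 = ((2 + 5)/(-8 - 1))**3 = (7/(-9))**3 = (-1/9*7)**3 = (-7/9)**3 = -343/729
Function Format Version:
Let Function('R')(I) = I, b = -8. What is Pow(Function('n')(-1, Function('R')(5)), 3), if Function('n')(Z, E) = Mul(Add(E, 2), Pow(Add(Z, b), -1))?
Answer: Rational(-343, 729) ≈ -0.47051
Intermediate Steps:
Function('n')(Z, E) = Mul(Pow(Add(-8, Z), -1), Add(2, E)) (Function('n')(Z, E) = Mul(Add(E, 2), Pow(Add(Z, -8), -1)) = Mul(Add(2, E), Pow(Add(-8, Z), -1)) = Mul(Pow(Add(-8, Z), -1), Add(2, E)))
Pow(Function('n')(-1, Function('R')(5)), 3) = Pow(Mul(Pow(Add(-8, -1), -1), Add(2, 5)), 3) = Pow(Mul(Pow(-9, -1), 7), 3) = Pow(Mul(Rational(-1, 9), 7), 3) = Pow(Rational(-7, 9), 3) = Rational(-343, 729)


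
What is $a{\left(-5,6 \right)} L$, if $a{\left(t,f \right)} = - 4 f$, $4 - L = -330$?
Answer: $-8016$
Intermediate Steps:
$L = 334$ ($L = 4 - -330 = 4 + 330 = 334$)
$a{\left(-5,6 \right)} L = \left(-4\right) 6 \cdot 334 = \left(-24\right) 334 = -8016$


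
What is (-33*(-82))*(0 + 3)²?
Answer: 24354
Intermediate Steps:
(-33*(-82))*(0 + 3)² = 2706*3² = 2706*9 = 24354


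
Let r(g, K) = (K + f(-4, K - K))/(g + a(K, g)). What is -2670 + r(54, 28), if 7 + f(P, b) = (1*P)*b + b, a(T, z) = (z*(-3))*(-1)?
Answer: -192233/72 ≈ -2669.9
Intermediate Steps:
a(T, z) = 3*z (a(T, z) = -3*z*(-1) = 3*z)
f(P, b) = -7 + b + P*b (f(P, b) = -7 + ((1*P)*b + b) = -7 + (P*b + b) = -7 + (b + P*b) = -7 + b + P*b)
r(g, K) = (-7 + K)/(4*g) (r(g, K) = (K + (-7 + (K - K) - 4*(K - K)))/(g + 3*g) = (K + (-7 + 0 - 4*0))/((4*g)) = (K + (-7 + 0 + 0))*(1/(4*g)) = (K - 7)*(1/(4*g)) = (-7 + K)*(1/(4*g)) = (-7 + K)/(4*g))
-2670 + r(54, 28) = -2670 + (1/4)*(-7 + 28)/54 = -2670 + (1/4)*(1/54)*21 = -2670 + 7/72 = -192233/72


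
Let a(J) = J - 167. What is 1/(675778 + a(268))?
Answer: 1/675879 ≈ 1.4796e-6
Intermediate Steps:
a(J) = -167 + J
1/(675778 + a(268)) = 1/(675778 + (-167 + 268)) = 1/(675778 + 101) = 1/675879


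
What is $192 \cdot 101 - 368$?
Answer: $19024$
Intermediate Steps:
$192 \cdot 101 - 368 = 19392 - 368 = 19024$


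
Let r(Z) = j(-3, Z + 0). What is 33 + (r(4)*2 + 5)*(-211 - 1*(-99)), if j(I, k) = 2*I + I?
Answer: 1489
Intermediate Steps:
j(I, k) = 3*I
r(Z) = -9 (r(Z) = 3*(-3) = -9)
33 + (r(4)*2 + 5)*(-211 - 1*(-99)) = 33 + (-9*2 + 5)*(-211 - 1*(-99)) = 33 + (-18 + 5)*(-211 + 99) = 33 - 13*(-112) = 33 + 1456 = 1489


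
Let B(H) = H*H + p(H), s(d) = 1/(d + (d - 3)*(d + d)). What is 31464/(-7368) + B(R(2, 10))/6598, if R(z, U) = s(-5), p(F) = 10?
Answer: -48638857193/11393921250 ≈ -4.2688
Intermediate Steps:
s(d) = 1/(d + 2*d*(-3 + d)) (s(d) = 1/(d + (-3 + d)*(2*d)) = 1/(d + 2*d*(-3 + d)))
R(z, U) = 1/75 (R(z, U) = 1/((-5)*(-5 + 2*(-5))) = -1/(5*(-5 - 10)) = -⅕/(-15) = -⅕*(-1/15) = 1/75)
B(H) = 10 + H² (B(H) = H*H + 10 = H² + 10 = 10 + H²)
31464/(-7368) + B(R(2, 10))/6598 = 31464/(-7368) + (10 + (1/75)²)/6598 = 31464*(-1/7368) + (10 + 1/5625)*(1/6598) = -1311/307 + (56251/5625)*(1/6598) = -1311/307 + 56251/37113750 = -48638857193/11393921250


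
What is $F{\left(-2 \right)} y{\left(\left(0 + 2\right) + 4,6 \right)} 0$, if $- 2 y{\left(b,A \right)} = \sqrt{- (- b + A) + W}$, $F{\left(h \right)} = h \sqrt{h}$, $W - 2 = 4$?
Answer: $0$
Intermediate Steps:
$W = 6$ ($W = 2 + 4 = 6$)
$F{\left(h \right)} = h^{\frac{3}{2}}$
$y{\left(b,A \right)} = - \frac{\sqrt{6 + b - A}}{2}$ ($y{\left(b,A \right)} = - \frac{\sqrt{- (- b + A) + 6}}{2} = - \frac{\sqrt{- (A - b) + 6}}{2} = - \frac{\sqrt{\left(b - A\right) + 6}}{2} = - \frac{\sqrt{6 + b - A}}{2}$)
$F{\left(-2 \right)} y{\left(\left(0 + 2\right) + 4,6 \right)} 0 = \left(-2\right)^{\frac{3}{2}} \left(- \frac{\sqrt{6 + \left(\left(0 + 2\right) + 4\right) - 6}}{2}\right) 0 = - 2 i \sqrt{2} \left(- \frac{\sqrt{6 + \left(2 + 4\right) - 6}}{2}\right) 0 = - 2 i \sqrt{2} \left(- \frac{\sqrt{6 + 6 - 6}}{2}\right) 0 = - 2 i \sqrt{2} \left(- \frac{\sqrt{6}}{2}\right) 0 = 2 i \sqrt{3} \cdot 0 = 0$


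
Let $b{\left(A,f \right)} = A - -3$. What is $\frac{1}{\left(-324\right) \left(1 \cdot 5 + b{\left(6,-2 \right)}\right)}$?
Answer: $- \frac{1}{4536} \approx -0.00022046$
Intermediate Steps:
$b{\left(A,f \right)} = 3 + A$ ($b{\left(A,f \right)} = A + 3 = 3 + A$)
$\frac{1}{\left(-324\right) \left(1 \cdot 5 + b{\left(6,-2 \right)}\right)} = \frac{1}{\left(-324\right) \left(1 \cdot 5 + \left(3 + 6\right)\right)} = \frac{1}{\left(-324\right) \left(5 + 9\right)} = \frac{1}{\left(-324\right) 14} = \frac{1}{-4536} = - \frac{1}{4536}$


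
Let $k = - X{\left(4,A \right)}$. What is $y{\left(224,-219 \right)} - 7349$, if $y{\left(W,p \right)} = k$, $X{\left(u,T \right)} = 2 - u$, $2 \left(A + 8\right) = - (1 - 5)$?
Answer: $-7347$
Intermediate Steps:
$A = -6$ ($A = -8 + \frac{\left(-1\right) \left(1 - 5\right)}{2} = -8 + \frac{\left(-1\right) \left(-4\right)}{2} = -8 + \frac{1}{2} \cdot 4 = -8 + 2 = -6$)
$k = 2$ ($k = - (2 - 4) = \left(-1\right) \left(-2\right) = 2$)
$y{\left(W,p \right)} = 2$
$y{\left(224,-219 \right)} - 7349 = 2 - 7349 = -7347$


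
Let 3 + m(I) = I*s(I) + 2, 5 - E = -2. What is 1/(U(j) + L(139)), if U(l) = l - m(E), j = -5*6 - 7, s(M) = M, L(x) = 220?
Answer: 1/135 ≈ 0.0074074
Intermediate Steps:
E = 7 (E = 5 - 1*(-2) = 5 + 2 = 7)
m(I) = -1 + I² (m(I) = -3 + (I*I + 2) = -3 + (I² + 2) = -3 + (2 + I²) = -1 + I²)
j = -37 (j = -30 - 7 = -37)
U(l) = -48 + l (U(l) = l - (-1 + 7²) = l - (-1 + 49) = l - 1*48 = l - 48 = -48 + l)
1/(U(j) + L(139)) = 1/((-48 - 37) + 220) = 1/(-85 + 220) = 1/135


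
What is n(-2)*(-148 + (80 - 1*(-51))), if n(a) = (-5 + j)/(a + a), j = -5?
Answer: -85/2 ≈ -42.500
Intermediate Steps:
n(a) = -5/a (n(a) = (-5 - 5)/(a + a) = -10*1/(2*a) = -5/a)
n(-2)*(-148 + (80 - 1*(-51))) = (-5/(-2))*(-148 + (80 - 1*(-51))) = (-5*(-½))*(-148 + (80 + 51)) = 5*(-148 + 131)/2 = (5/2)*(-17) = -85/2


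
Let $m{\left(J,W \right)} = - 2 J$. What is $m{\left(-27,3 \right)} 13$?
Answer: $702$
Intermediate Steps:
$m{\left(-27,3 \right)} 13 = \left(-2\right) \left(-27\right) 13 = 54 \cdot 13 = 702$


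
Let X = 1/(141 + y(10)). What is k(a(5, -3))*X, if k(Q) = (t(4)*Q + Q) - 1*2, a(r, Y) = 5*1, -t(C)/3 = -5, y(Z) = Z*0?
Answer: 26/47 ≈ 0.55319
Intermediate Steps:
y(Z) = 0
t(C) = 15 (t(C) = -3*(-5) = 15)
a(r, Y) = 5
k(Q) = -2 + 16*Q (k(Q) = (15*Q + Q) - 1*2 = 16*Q - 2 = -2 + 16*Q)
X = 1/141 (X = 1/(141 + 0) = 1/141 ≈ 0.0070922)
k(a(5, -3))*X = (-2 + 16*5)*(1/141) = (-2 + 80)*(1/141) = 78*(1/141) = 26/47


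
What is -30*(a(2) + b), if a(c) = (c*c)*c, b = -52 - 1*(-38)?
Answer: 180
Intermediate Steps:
b = -14 (b = -52 + 38 = -14)
a(c) = c³ (a(c) = c²*c = c³)
-30*(a(2) + b) = -30*(2³ - 14) = -30*(8 - 14) = -30*(-6) = 180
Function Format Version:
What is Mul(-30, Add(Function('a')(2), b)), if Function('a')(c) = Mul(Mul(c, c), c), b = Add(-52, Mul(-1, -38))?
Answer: 180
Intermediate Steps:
b = -14 (b = Add(-52, 38) = -14)
Function('a')(c) = Pow(c, 3) (Function('a')(c) = Mul(Pow(c, 2), c) = Pow(c, 3))
Mul(-30, Add(Function('a')(2), b)) = Mul(-30, Add(Pow(2, 3), -14)) = Mul(-30, Add(8, -14)) = Mul(-30, -6) = 180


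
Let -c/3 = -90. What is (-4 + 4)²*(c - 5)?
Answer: 0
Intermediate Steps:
c = 270 (c = -3*(-90) = 270)
(-4 + 4)²*(c - 5) = (-4 + 4)²*(270 - 5) = 0²*265 = 0*265 = 0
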